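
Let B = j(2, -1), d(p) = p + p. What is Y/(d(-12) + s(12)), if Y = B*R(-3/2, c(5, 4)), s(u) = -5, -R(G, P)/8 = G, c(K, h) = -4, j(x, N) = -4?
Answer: 48/29 ≈ 1.6552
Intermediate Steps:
R(G, P) = -8*G
d(p) = 2*p
B = -4
Y = -48 (Y = -(-32)*(-3/2) = -(-32)*(-3*½) = -(-32)*(-3)/2 = -4*12 = -48)
Y/(d(-12) + s(12)) = -48/(2*(-12) - 5) = -48/(-24 - 5) = -48/(-29) = -48*(-1/29) = 48/29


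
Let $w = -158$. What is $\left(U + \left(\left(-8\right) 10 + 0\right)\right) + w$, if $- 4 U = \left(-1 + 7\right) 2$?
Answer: $-241$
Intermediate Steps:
$U = -3$ ($U = - \frac{\left(-1 + 7\right) 2}{4} = - \frac{6 \cdot 2}{4} = \left(- \frac{1}{4}\right) 12 = -3$)
$\left(U + \left(\left(-8\right) 10 + 0\right)\right) + w = \left(-3 + \left(\left(-8\right) 10 + 0\right)\right) - 158 = \left(-3 + \left(-80 + 0\right)\right) - 158 = \left(-3 - 80\right) - 158 = -83 - 158 = -241$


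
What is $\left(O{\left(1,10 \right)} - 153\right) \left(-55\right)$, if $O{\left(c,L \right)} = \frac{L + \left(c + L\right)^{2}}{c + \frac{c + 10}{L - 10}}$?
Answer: $8415$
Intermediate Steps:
$O{\left(c,L \right)} = \frac{L + \left(L + c\right)^{2}}{c + \frac{10 + c}{-10 + L}}$
$\left(O{\left(1,10 \right)} - 153\right) \left(-55\right) = \left(\frac{10^{2} - 100 - 10 \left(10 + 1\right)^{2} + 10 \left(10 + 1\right)^{2}}{10 - 9 + 10 \cdot 1} - 153\right) \left(-55\right) = \left(\frac{100 - 100 - 10 \cdot 11^{2} + 10 \cdot 11^{2}}{10 - 9 + 10} - 153\right) \left(-55\right) = \left(\frac{100 - 100 - 1210 + 10 \cdot 121}{11} - 153\right) \left(-55\right) = \left(\frac{100 - 100 - 1210 + 1210}{11} - 153\right) \left(-55\right) = \left(\frac{1}{11} \cdot 0 - 153\right) \left(-55\right) = \left(0 - 153\right) \left(-55\right) = \left(-153\right) \left(-55\right) = 8415$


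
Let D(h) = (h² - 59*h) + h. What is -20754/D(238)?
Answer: -1153/2380 ≈ -0.48445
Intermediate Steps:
D(h) = h² - 58*h
-20754/D(238) = -20754*1/(238*(-58 + 238)) = -20754/(238*180) = -20754/42840 = -20754*1/42840 = -1153/2380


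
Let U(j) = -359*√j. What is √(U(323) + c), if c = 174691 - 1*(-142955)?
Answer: √(317646 - 359*√323) ≈ 557.85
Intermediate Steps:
c = 317646 (c = 174691 + 142955 = 317646)
√(U(323) + c) = √(-359*√323 + 317646) = √(317646 - 359*√323)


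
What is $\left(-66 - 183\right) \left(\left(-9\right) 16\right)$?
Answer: $35856$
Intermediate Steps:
$\left(-66 - 183\right) \left(\left(-9\right) 16\right) = \left(-249\right) \left(-144\right) = 35856$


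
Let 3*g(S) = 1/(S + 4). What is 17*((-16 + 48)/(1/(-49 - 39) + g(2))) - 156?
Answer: 425388/35 ≈ 12154.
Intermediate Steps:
g(S) = 1/(3*(4 + S)) (g(S) = 1/(3*(S + 4)) = 1/(3*(4 + S)))
17*((-16 + 48)/(1/(-49 - 39) + g(2))) - 156 = 17*((-16 + 48)/(1/(-49 - 39) + 1/(3*(4 + 2)))) - 156 = 17*(32/(1/(-88) + (⅓)/6)) - 156 = 17*(32/(-1/88 + (⅓)*(⅙))) - 156 = 17*(32/(-1/88 + 1/18)) - 156 = 17*(32/(35/792)) - 156 = 17*(32*(792/35)) - 156 = 17*(25344/35) - 156 = 430848/35 - 156 = 425388/35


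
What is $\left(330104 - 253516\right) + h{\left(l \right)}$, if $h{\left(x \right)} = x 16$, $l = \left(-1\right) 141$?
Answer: $74332$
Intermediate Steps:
$l = -141$
$h{\left(x \right)} = 16 x$
$\left(330104 - 253516\right) + h{\left(l \right)} = \left(330104 - 253516\right) + 16 \left(-141\right) = 76588 - 2256 = 74332$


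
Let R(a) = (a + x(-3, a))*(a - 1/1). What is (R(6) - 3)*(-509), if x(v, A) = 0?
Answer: -13743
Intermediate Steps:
R(a) = a*(-1 + a) (R(a) = (a + 0)*(a - 1/1) = a*(a - 1*1) = a*(a - 1) = a*(-1 + a))
(R(6) - 3)*(-509) = (6*(-1 + 6) - 3)*(-509) = (6*5 - 3)*(-509) = (30 - 3)*(-509) = 27*(-509) = -13743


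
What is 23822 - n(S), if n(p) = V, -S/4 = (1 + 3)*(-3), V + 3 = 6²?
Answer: 23789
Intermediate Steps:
V = 33 (V = -3 + 6² = -3 + 36 = 33)
S = 48 (S = -4*(1 + 3)*(-3) = -16*(-3) = -4*(-12) = 48)
n(p) = 33
23822 - n(S) = 23822 - 1*33 = 23822 - 33 = 23789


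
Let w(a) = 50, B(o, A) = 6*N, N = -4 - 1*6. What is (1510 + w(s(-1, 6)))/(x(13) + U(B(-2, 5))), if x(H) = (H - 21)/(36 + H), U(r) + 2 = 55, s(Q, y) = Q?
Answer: 25480/863 ≈ 29.525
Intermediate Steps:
N = -10 (N = -4 - 6 = -10)
B(o, A) = -60 (B(o, A) = 6*(-10) = -60)
U(r) = 53 (U(r) = -2 + 55 = 53)
x(H) = (-21 + H)/(36 + H)
(1510 + w(s(-1, 6)))/(x(13) + U(B(-2, 5))) = (1510 + 50)/((-21 + 13)/(36 + 13) + 53) = 1560/(-8/49 + 53) = 1560/(2589/49) = 1560*(49/2589) = 25480/863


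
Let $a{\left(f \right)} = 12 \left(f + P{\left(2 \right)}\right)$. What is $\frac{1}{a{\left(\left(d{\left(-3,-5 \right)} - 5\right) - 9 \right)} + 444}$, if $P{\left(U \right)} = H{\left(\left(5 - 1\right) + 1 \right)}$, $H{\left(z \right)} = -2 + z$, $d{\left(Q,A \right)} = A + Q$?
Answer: $\frac{1}{216} \approx 0.0046296$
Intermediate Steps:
$P{\left(U \right)} = 3$ ($P{\left(U \right)} = -2 + \left(\left(5 - 1\right) + 1\right) = -2 + \left(4 + 1\right) = -2 + 5 = 3$)
$a{\left(f \right)} = 36 + 12 f$ ($a{\left(f \right)} = 12 \left(f + 3\right) = 12 \left(3 + f\right) = 36 + 12 f$)
$\frac{1}{a{\left(\left(d{\left(-3,-5 \right)} - 5\right) - 9 \right)} + 444} = \frac{1}{\left(36 + 12 \left(\left(\left(-5 - 3\right) - 5\right) - 9\right)\right) + 444} = \frac{1}{\left(36 + 12 \left(\left(-8 - 5\right) - 9\right)\right) + 444} = \frac{1}{\left(36 + 12 \left(-13 - 9\right)\right) + 444} = \frac{1}{\left(36 + 12 \left(-22\right)\right) + 444} = \frac{1}{\left(36 - 264\right) + 444} = \frac{1}{-228 + 444} = \frac{1}{216}$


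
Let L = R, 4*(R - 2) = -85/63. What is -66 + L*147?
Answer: 2141/12 ≈ 178.42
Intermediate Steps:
R = 419/252 (R = 2 + (-85/63)/4 = 2 + (-85*1/63)/4 = 2 + (¼)*(-85/63) = 2 - 85/252 = 419/252 ≈ 1.6627)
L = 419/252 ≈ 1.6627
-66 + L*147 = -66 + (419/252)*147 = -66 + 2933/12 = 2141/12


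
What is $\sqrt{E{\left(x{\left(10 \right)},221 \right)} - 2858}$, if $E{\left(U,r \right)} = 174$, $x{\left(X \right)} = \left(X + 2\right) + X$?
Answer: $2 i \sqrt{671} \approx 51.807 i$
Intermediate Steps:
$x{\left(X \right)} = 2 + 2 X$ ($x{\left(X \right)} = \left(2 + X\right) + X = 2 + 2 X$)
$\sqrt{E{\left(x{\left(10 \right)},221 \right)} - 2858} = \sqrt{174 - 2858} = \sqrt{-2684} = 2 i \sqrt{671}$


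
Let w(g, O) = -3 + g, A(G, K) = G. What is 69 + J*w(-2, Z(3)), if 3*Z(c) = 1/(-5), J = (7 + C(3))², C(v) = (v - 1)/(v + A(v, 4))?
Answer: -1799/9 ≈ -199.89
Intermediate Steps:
C(v) = (-1 + v)/(2*v) (C(v) = (v - 1)/(v + v) = (-1 + v)/((2*v)) = (-1 + v)*(1/(2*v)) = (-1 + v)/(2*v))
J = 484/9 (J = (7 + (½)*(-1 + 3)/3)² = (7 + (½)*(⅓)*2)² = (7 + ⅓)² = (22/3)² = 484/9 ≈ 53.778)
Z(c) = -1/15 (Z(c) = (⅓)/(-5) = (⅓)*(-⅕) = -1/15)
69 + J*w(-2, Z(3)) = 69 + 484*(-3 - 2)/9 = 69 + (484/9)*(-5) = 69 - 2420/9 = -1799/9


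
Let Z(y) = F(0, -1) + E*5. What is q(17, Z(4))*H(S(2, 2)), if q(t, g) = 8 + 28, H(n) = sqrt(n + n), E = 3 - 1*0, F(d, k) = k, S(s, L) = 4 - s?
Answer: 72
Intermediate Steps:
E = 3 (E = 3 + 0 = 3)
H(n) = sqrt(2)*sqrt(n) (H(n) = sqrt(2*n) = sqrt(2)*sqrt(n))
Z(y) = 14 (Z(y) = -1 + 3*5 = -1 + 15 = 14)
q(t, g) = 36
q(17, Z(4))*H(S(2, 2)) = 36*(sqrt(2)*sqrt(4 - 1*2)) = 36*(sqrt(2)*sqrt(4 - 2)) = 36*(sqrt(2)*sqrt(2)) = 36*2 = 72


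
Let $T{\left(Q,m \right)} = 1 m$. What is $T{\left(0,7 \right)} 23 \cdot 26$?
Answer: $4186$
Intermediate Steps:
$T{\left(Q,m \right)} = m$
$T{\left(0,7 \right)} 23 \cdot 26 = 7 \cdot 23 \cdot 26 = 161 \cdot 26 = 4186$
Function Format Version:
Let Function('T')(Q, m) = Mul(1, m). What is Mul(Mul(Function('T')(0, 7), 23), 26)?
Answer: 4186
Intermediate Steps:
Function('T')(Q, m) = m
Mul(Mul(Function('T')(0, 7), 23), 26) = Mul(Mul(7, 23), 26) = Mul(161, 26) = 4186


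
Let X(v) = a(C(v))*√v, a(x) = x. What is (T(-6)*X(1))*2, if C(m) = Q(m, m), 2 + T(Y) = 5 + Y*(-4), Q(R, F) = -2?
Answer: -108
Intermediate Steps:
T(Y) = 3 - 4*Y (T(Y) = -2 + (5 + Y*(-4)) = -2 + (5 - 4*Y) = 3 - 4*Y)
C(m) = -2
X(v) = -2*√v
(T(-6)*X(1))*2 = ((3 - 4*(-6))*(-2*√1))*2 = ((3 + 24)*(-2*1))*2 = (27*(-2))*2 = -54*2 = -108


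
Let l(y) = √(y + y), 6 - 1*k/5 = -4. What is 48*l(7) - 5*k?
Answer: -250 + 48*√14 ≈ -70.400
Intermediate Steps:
k = 50 (k = 30 - 5*(-4) = 30 + 20 = 50)
l(y) = √2*√y (l(y) = √(2*y) = √2*√y)
48*l(7) - 5*k = 48*(√2*√7) - 5*50 = 48*√14 - 250 = -250 + 48*√14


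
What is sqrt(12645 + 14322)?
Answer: sqrt(26967) ≈ 164.22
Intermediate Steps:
sqrt(12645 + 14322) = sqrt(26967)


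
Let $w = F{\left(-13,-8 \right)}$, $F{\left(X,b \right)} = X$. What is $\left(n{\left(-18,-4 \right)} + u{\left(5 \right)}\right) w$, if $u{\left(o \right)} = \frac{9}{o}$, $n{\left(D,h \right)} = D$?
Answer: $\frac{1053}{5} \approx 210.6$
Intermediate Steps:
$w = -13$
$\left(n{\left(-18,-4 \right)} + u{\left(5 \right)}\right) w = \left(-18 + \frac{9}{5}\right) \left(-13\right) = \left(- \frac{81}{5}\right) \left(-13\right) = \frac{1053}{5}$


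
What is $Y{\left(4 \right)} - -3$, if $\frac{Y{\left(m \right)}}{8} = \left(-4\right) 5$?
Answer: $-157$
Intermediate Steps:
$Y{\left(m \right)} = -160$ ($Y{\left(m \right)} = 8 \left(\left(-4\right) 5\right) = 8 \left(-20\right) = -160$)
$Y{\left(4 \right)} - -3 = -160 - -3 = -160 + 3 = -157$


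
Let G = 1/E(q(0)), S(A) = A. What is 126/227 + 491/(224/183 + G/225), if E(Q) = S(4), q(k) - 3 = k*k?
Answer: 6127464186/15268247 ≈ 401.32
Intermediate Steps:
q(k) = 3 + k² (q(k) = 3 + k*k = 3 + k²)
E(Q) = 4
G = ¼ (G = 1/4 = ¼ ≈ 0.25000)
126/227 + 491/(224/183 + G/225) = 126/227 + 491/(224/183 + (¼)/225) = 126*(1/227) + 491/(224*(1/183) + (¼)*(1/225)) = 126/227 + 491/(224/183 + 1/900) = 126/227 + 491/(67261/54900) = 126/227 + 491*(54900/67261) = 126/227 + 26955900/67261 = 6127464186/15268247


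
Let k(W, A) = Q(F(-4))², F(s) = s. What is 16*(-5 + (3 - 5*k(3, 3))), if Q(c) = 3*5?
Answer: -18032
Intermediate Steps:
Q(c) = 15
k(W, A) = 225 (k(W, A) = 15² = 225)
16*(-5 + (3 - 5*k(3, 3))) = 16*(-5 + (3 - 5*225)) = 16*(-5 + (3 - 1125)) = 16*(-5 - 1122) = 16*(-1127) = -18032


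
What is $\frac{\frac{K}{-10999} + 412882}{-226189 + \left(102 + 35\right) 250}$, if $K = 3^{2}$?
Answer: $- \frac{4541289109}{2111137061} \approx -2.1511$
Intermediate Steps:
$K = 9$
$\frac{\frac{K}{-10999} + 412882}{-226189 + \left(102 + 35\right) 250} = \frac{\frac{9}{-10999} + 412882}{-226189 + \left(102 + 35\right) 250} = \frac{9 \left(- \frac{1}{10999}\right) + 412882}{-226189 + 137 \cdot 250} = \frac{- \frac{9}{10999} + 412882}{-226189 + 34250} = \frac{4541289109}{10999 \left(-191939\right)} = \frac{4541289109}{10999} \left(- \frac{1}{191939}\right) = - \frac{4541289109}{2111137061}$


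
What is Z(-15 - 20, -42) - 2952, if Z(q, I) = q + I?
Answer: -3029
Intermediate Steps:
Z(q, I) = I + q
Z(-15 - 20, -42) - 2952 = (-42 + (-15 - 20)) - 2952 = (-42 - 35) - 2952 = -77 - 2952 = -3029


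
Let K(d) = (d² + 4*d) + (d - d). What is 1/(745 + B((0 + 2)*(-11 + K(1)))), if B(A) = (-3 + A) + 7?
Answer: 1/737 ≈ 0.0013569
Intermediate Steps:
K(d) = d² + 4*d (K(d) = (d² + 4*d) + 0 = d² + 4*d)
B(A) = 4 + A
1/(745 + B((0 + 2)*(-11 + K(1)))) = 1/(745 + (4 + (0 + 2)*(-11 + 1*(4 + 1)))) = 1/(745 + (4 + 2*(-11 + 1*5))) = 1/(745 + (4 + 2*(-11 + 5))) = 1/(745 + (4 + 2*(-6))) = 1/(745 + (4 - 12)) = 1/(745 - 8) = 1/737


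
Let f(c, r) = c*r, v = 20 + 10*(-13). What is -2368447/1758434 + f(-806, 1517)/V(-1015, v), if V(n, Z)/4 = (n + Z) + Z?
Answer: 20560967697/83525615 ≈ 246.16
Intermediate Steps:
v = -110 (v = 20 - 130 = -110)
V(n, Z) = 4*n + 8*Z (V(n, Z) = 4*((n + Z) + Z) = 4*((Z + n) + Z) = 4*(n + 2*Z) = 4*n + 8*Z)
-2368447/1758434 + f(-806, 1517)/V(-1015, v) = -2368447/1758434 + (-806*1517)/(4*(-1015) + 8*(-110)) = -2368447*1/1758434 - 1222702/(-4060 - 880) = -2368447/1758434 - 1222702/(-4940) = -2368447/1758434 - 1222702*(-1/4940) = -2368447/1758434 + 47027/190 = 20560967697/83525615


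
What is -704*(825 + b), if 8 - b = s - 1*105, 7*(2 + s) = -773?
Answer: -5176512/7 ≈ -7.3950e+5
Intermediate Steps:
s = -787/7 (s = -2 + (1/7)*(-773) = -2 - 773/7 = -787/7 ≈ -112.43)
b = 1578/7 (b = 8 - (-787/7 - 1*105) = 8 - (-787/7 - 105) = 8 - 1*(-1522/7) = 8 + 1522/7 = 1578/7 ≈ 225.43)
-704*(825 + b) = -704*(825 + 1578/7) = -704*7353/7 = -5176512/7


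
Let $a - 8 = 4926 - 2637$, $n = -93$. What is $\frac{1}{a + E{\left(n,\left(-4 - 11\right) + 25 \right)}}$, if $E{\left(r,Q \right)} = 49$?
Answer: $\frac{1}{2346} \approx 0.00042626$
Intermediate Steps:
$a = 2297$ ($a = 8 + \left(4926 - 2637\right) = 8 + 2289 = 2297$)
$\frac{1}{a + E{\left(n,\left(-4 - 11\right) + 25 \right)}} = \frac{1}{2297 + 49} = \frac{1}{2346}$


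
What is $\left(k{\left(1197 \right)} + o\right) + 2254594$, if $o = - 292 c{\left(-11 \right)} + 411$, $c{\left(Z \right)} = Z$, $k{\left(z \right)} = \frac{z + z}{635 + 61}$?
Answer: $\frac{261953571}{116} \approx 2.2582 \cdot 10^{6}$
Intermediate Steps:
$k{\left(z \right)} = \frac{z}{348}$ ($k{\left(z \right)} = \frac{2 z}{696} = 2 z \frac{1}{696} = \frac{z}{348}$)
$o = 3623$ ($o = \left(-292\right) \left(-11\right) + 411 = 3212 + 411 = 3623$)
$\left(k{\left(1197 \right)} + o\right) + 2254594 = \left(\frac{1}{348} \cdot 1197 + 3623\right) + 2254594 = \left(\frac{399}{116} + 3623\right) + 2254594 = \frac{420667}{116} + 2254594 = \frac{261953571}{116}$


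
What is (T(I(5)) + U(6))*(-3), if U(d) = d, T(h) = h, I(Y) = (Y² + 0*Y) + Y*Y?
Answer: -168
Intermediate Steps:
I(Y) = 2*Y² (I(Y) = (Y² + 0) + Y² = Y² + Y² = 2*Y²)
(T(I(5)) + U(6))*(-3) = (2*5² + 6)*(-3) = (2*25 + 6)*(-3) = (50 + 6)*(-3) = 56*(-3) = -168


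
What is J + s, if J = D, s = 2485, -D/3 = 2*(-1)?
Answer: 2491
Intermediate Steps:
D = 6 (D = -6*(-1) = -3*(-2) = 6)
J = 6
J + s = 6 + 2485 = 2491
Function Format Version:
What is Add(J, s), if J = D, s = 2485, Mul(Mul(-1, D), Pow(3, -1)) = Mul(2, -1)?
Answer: 2491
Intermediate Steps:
D = 6 (D = Mul(-3, Mul(2, -1)) = Mul(-3, -2) = 6)
J = 6
Add(J, s) = Add(6, 2485) = 2491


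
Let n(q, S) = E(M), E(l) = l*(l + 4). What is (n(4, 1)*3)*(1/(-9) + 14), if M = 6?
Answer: 2500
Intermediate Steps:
E(l) = l*(4 + l)
n(q, S) = 60 (n(q, S) = 6*(4 + 6) = 6*10 = 60)
(n(4, 1)*3)*(1/(-9) + 14) = (60*3)*(1/(-9) + 14) = 180*(-⅑ + 14) = 180*(125/9) = 2500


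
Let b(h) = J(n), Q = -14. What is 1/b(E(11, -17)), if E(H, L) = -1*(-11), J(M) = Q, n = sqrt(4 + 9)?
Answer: -1/14 ≈ -0.071429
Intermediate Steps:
n = sqrt(13) ≈ 3.6056
J(M) = -14
E(H, L) = 11
b(h) = -14
1/b(E(11, -17)) = 1/(-14) = -1/14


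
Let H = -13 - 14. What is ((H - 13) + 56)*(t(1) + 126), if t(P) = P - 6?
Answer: 1936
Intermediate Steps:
H = -27
t(P) = -6 + P
((H - 13) + 56)*(t(1) + 126) = ((-27 - 13) + 56)*((-6 + 1) + 126) = (-40 + 56)*(-5 + 126) = 16*121 = 1936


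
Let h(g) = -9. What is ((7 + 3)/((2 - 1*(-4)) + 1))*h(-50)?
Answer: -90/7 ≈ -12.857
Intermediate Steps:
((7 + 3)/((2 - 1*(-4)) + 1))*h(-50) = ((7 + 3)/((2 - 1*(-4)) + 1))*(-9) = (10/((2 + 4) + 1))*(-9) = (10/(6 + 1))*(-9) = (10/7)*(-9) = -90/7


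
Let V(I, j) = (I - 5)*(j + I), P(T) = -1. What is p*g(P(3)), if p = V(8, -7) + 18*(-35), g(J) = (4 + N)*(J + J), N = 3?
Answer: 8778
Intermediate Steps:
V(I, j) = (-5 + I)*(I + j)
g(J) = 14*J (g(J) = (4 + 3)*(J + J) = 7*(2*J) = 14*J)
p = -627 (p = (8² - 5*8 - 5*(-7) + 8*(-7)) + 18*(-35) = (64 - 40 + 35 - 56) - 630 = 3 - 630 = -627)
p*g(P(3)) = -8778*(-1) = -627*(-14) = 8778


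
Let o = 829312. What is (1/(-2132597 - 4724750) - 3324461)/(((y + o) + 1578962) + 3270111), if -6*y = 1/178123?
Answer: -24364001659392570384/41615221704402913763 ≈ -0.58546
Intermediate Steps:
y = -1/1068738 (y = -1/6/178123 = -1/6*1/178123 = -1/1068738 ≈ -9.3568e-7)
(1/(-2132597 - 4724750) - 3324461)/(((y + o) + 1578962) + 3270111) = (1/(-2132597 - 4724750) - 3324461)/(((-1/1068738 + 829312) + 1578962) + 3270111) = (1/(-6857347) - 3324461)/((886317248255/1068738 + 1578962) + 3270111) = (-1/6857347 - 3324461)/(2573813938211/1068738 + 3270111) = -22796982664968/(6857347*6068705828129/1068738) = -22796982664968/6857347*1068738/6068705828129 = -24364001659392570384/41615221704402913763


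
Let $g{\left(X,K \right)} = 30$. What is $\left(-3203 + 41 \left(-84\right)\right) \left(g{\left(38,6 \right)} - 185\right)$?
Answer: $1030285$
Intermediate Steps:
$\left(-3203 + 41 \left(-84\right)\right) \left(g{\left(38,6 \right)} - 185\right) = \left(-3203 + 41 \left(-84\right)\right) \left(30 - 185\right) = \left(-3203 - 3444\right) \left(-155\right) = \left(-6647\right) \left(-155\right) = 1030285$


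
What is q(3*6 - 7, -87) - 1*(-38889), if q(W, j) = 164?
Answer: 39053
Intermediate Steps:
q(3*6 - 7, -87) - 1*(-38889) = 164 - 1*(-38889) = 164 + 38889 = 39053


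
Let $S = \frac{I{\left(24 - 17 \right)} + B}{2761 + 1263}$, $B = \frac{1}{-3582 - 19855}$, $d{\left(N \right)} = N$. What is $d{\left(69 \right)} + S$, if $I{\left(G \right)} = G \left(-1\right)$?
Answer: $\frac{1626814903}{23577622} \approx 68.998$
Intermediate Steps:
$I{\left(G \right)} = - G$
$B = - \frac{1}{23437}$ ($B = \frac{1}{-23437} = - \frac{1}{23437} \approx -4.2668 \cdot 10^{-5}$)
$S = - \frac{41015}{23577622}$ ($S = \frac{- (24 - 17) - \frac{1}{23437}}{2761 + 1263} = \frac{\left(-1\right) 7 - \frac{1}{23437}}{4024} = \left(-7 - \frac{1}{23437}\right) \frac{1}{4024} = \left(- \frac{164060}{23437}\right) \frac{1}{4024} = - \frac{41015}{23577622} \approx -0.0017396$)
$d{\left(69 \right)} + S = 69 - \frac{41015}{23577622} = \frac{1626814903}{23577622}$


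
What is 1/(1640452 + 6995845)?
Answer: 1/8636297 ≈ 1.1579e-7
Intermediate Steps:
1/(1640452 + 6995845) = 1/8636297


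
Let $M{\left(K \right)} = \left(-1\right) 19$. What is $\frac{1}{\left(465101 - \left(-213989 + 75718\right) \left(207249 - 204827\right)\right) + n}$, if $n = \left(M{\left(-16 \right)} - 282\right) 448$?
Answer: $\frac{1}{335222615} \approx 2.9831 \cdot 10^{-9}$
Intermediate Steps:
$M{\left(K \right)} = -19$
$n = -134848$ ($n = \left(-19 - 282\right) 448 = \left(-301\right) 448 = -134848$)
$\frac{1}{\left(465101 - \left(-213989 + 75718\right) \left(207249 - 204827\right)\right) + n} = \frac{1}{\left(465101 - \left(-213989 + 75718\right) \left(207249 - 204827\right)\right) - 134848} = \frac{1}{\left(465101 - \left(-138271\right) 2422\right) - 134848} = \frac{1}{\left(465101 - -334892362\right) - 134848} = \frac{1}{\left(465101 + 334892362\right) - 134848} = \frac{1}{335357463 - 134848} = \frac{1}{335222615}$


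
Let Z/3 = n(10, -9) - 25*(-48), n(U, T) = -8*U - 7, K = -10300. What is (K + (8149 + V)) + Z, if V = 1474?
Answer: 2662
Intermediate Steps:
n(U, T) = -7 - 8*U
Z = 3339 (Z = 3*((-7 - 8*10) - 25*(-48)) = 3*((-7 - 80) + 1200) = 3*(-87 + 1200) = 3*1113 = 3339)
(K + (8149 + V)) + Z = (-10300 + (8149 + 1474)) + 3339 = (-10300 + 9623) + 3339 = -677 + 3339 = 2662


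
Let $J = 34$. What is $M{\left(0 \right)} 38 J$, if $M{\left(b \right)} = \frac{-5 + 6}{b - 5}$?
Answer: $- \frac{1292}{5} \approx -258.4$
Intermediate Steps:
$M{\left(b \right)} = \frac{1}{-5 + b}$ ($M{\left(b \right)} = 1 \frac{1}{-5 + b} = \frac{1}{-5 + b}$)
$M{\left(0 \right)} 38 J = \frac{1}{-5 + 0} \cdot 38 \cdot 34 = \frac{1}{-5} \cdot 38 \cdot 34 = \left(- \frac{1}{5}\right) 38 \cdot 34 = \left(- \frac{38}{5}\right) 34 = - \frac{1292}{5}$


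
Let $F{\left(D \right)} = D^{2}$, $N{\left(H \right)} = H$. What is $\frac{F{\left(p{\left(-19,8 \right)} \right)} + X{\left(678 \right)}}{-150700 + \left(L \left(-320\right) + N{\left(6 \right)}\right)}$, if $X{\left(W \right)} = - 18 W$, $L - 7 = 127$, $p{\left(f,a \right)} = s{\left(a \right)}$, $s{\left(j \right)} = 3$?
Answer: $\frac{12195}{193574} \approx 0.062999$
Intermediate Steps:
$p{\left(f,a \right)} = 3$
$L = 134$ ($L = 7 + 127 = 134$)
$\frac{F{\left(p{\left(-19,8 \right)} \right)} + X{\left(678 \right)}}{-150700 + \left(L \left(-320\right) + N{\left(6 \right)}\right)} = \frac{3^{2} - 12204}{-150700 + \left(134 \left(-320\right) + 6\right)} = \frac{9 - 12204}{-150700 + \left(-42880 + 6\right)} = - \frac{12195}{-150700 - 42874} = - \frac{12195}{-193574} = \left(-12195\right) \left(- \frac{1}{193574}\right) = \frac{12195}{193574}$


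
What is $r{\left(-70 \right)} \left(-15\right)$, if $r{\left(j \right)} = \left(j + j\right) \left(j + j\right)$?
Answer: $-294000$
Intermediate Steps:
$r{\left(j \right)} = 4 j^{2}$ ($r{\left(j \right)} = 2 j 2 j = 4 j^{2}$)
$r{\left(-70 \right)} \left(-15\right) = 4 \left(-70\right)^{2} \left(-15\right) = 4 \cdot 4900 \left(-15\right) = 19600 \left(-15\right) = -294000$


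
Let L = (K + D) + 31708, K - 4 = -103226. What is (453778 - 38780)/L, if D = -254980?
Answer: -207499/163247 ≈ -1.2711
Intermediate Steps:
K = -103222 (K = 4 - 103226 = -103222)
L = -326494 (L = (-103222 - 254980) + 31708 = -358202 + 31708 = -326494)
(453778 - 38780)/L = (453778 - 38780)/(-326494) = 414998*(-1/326494) = -207499/163247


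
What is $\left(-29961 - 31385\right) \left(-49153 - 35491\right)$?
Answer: $5192570824$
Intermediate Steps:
$\left(-29961 - 31385\right) \left(-49153 - 35491\right) = \left(-61346\right) \left(-84644\right) = 5192570824$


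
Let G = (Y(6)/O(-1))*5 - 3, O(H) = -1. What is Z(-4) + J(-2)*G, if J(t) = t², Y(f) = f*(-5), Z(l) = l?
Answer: 584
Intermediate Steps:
Y(f) = -5*f
G = 147 (G = (-5*6/(-1))*5 - 3 = -30*(-1)*5 - 3 = 30*5 - 3 = 150 - 3 = 147)
Z(-4) + J(-2)*G = -4 + (-2)²*147 = -4 + 4*147 = -4 + 588 = 584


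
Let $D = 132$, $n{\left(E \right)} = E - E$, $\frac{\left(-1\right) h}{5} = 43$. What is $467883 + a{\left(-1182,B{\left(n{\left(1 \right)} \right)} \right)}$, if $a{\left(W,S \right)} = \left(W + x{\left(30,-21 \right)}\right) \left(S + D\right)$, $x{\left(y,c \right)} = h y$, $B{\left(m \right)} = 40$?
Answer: $-844821$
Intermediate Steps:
$h = -215$ ($h = \left(-5\right) 43 = -215$)
$n{\left(E \right)} = 0$
$x{\left(y,c \right)} = - 215 y$
$a{\left(W,S \right)} = \left(-6450 + W\right) \left(132 + S\right)$ ($a{\left(W,S \right)} = \left(W - 6450\right) \left(S + 132\right) = \left(W - 6450\right) \left(132 + S\right) = \left(-6450 + W\right) \left(132 + S\right)$)
$467883 + a{\left(-1182,B{\left(n{\left(1 \right)} \right)} \right)} = 467883 + \left(-851400 - 258000 + 132 \left(-1182\right) + 40 \left(-1182\right)\right) = 467883 - 1312704 = -844821$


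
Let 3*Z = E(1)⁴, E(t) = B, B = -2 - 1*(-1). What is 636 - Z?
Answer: 1907/3 ≈ 635.67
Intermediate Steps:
B = -1 (B = -2 + 1 = -1)
E(t) = -1
Z = ⅓ (Z = (⅓)*(-1)⁴ = (⅓)*1 = ⅓ ≈ 0.33333)
636 - Z = 636 - 1*⅓ = 636 - ⅓ = 1907/3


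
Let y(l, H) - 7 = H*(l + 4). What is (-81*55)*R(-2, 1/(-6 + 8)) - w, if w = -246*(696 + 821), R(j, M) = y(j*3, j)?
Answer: 324177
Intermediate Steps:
y(l, H) = 7 + H*(4 + l) (y(l, H) = 7 + H*(l + 4) = 7 + H*(4 + l))
R(j, M) = 7 + 3*j² + 4*j (R(j, M) = 7 + 4*j + j*(j*3) = 7 + 4*j + j*(3*j) = 7 + 4*j + 3*j² = 7 + 3*j² + 4*j)
w = -373182 (w = -246*1517 = -373182)
(-81*55)*R(-2, 1/(-6 + 8)) - w = (-81*55)*(7 + 3*(-2)² + 4*(-2)) - 1*(-373182) = -4455*(7 + 3*4 - 8) + 373182 = -4455*(7 + 12 - 8) + 373182 = -4455*11 + 373182 = -49005 + 373182 = 324177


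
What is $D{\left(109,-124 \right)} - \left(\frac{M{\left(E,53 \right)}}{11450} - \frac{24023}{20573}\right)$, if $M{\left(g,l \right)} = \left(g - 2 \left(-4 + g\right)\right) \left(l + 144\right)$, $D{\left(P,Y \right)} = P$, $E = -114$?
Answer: $\frac{12728372259}{117780425} \approx 108.07$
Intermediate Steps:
$M{\left(g,l \right)} = \left(8 - g\right) \left(144 + l\right)$ ($M{\left(g,l \right)} = \left(g - \left(-8 + 2 g\right)\right) \left(144 + l\right) = \left(8 - g\right) \left(144 + l\right)$)
$D{\left(109,-124 \right)} - \left(\frac{M{\left(E,53 \right)}}{11450} - \frac{24023}{20573}\right) = 109 - \left(\frac{1152 - -16416 + 8 \cdot 53 - \left(-114\right) 53}{11450} - \frac{24023}{20573}\right) = 109 - \left(\left(1152 + 16416 + 424 + 6042\right) \frac{1}{11450} - \frac{24023}{20573}\right) = 109 - \left(24034 \cdot \frac{1}{11450} - \frac{24023}{20573}\right) = 109 - \left(\frac{12017}{5725} - \frac{24023}{20573}\right) = 109 - \frac{109694066}{117780425} = \frac{12728372259}{117780425}$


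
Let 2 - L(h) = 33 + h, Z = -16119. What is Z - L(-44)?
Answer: -16132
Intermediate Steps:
L(h) = -31 - h (L(h) = 2 - (33 + h) = 2 + (-33 - h) = -31 - h)
Z - L(-44) = -16119 - (-31 - 1*(-44)) = -16119 - (-31 + 44) = -16119 - 1*13 = -16119 - 13 = -16132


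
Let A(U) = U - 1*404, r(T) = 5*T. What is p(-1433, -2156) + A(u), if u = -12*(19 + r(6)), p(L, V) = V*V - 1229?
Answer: 4646115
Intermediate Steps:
p(L, V) = -1229 + V**2 (p(L, V) = V**2 - 1229 = -1229 + V**2)
u = -588 (u = -12*(19 + 5*6) = -12*(19 + 30) = -12*49 = -588)
A(U) = -404 + U (A(U) = U - 404 = -404 + U)
p(-1433, -2156) + A(u) = (-1229 + (-2156)**2) + (-404 - 588) = (-1229 + 4648336) - 992 = 4647107 - 992 = 4646115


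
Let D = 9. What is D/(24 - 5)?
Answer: 9/19 ≈ 0.47368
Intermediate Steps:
D/(24 - 5) = 9/(24 - 5) = 9/19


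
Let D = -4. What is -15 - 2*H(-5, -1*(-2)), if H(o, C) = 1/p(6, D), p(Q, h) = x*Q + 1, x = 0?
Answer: -17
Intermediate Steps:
p(Q, h) = 1 (p(Q, h) = 0*Q + 1 = 0 + 1 = 1)
H(o, C) = 1 (H(o, C) = 1/1 = 1)
-15 - 2*H(-5, -1*(-2)) = -15 - 2*1 = -15 - 2 = -17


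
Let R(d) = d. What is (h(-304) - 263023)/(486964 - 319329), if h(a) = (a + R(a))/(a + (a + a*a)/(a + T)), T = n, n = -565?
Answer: -154130609/98234110 ≈ -1.5690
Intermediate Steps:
T = -565
h(a) = 2*a/(a + (a + a**2)/(-565 + a)) (h(a) = (a + a)/(a + (a + a*a)/(a - 565)) = (2*a)/(a + (a + a**2)/(-565 + a)) = 2*a/(a + (a + a**2)/(-565 + a)))
(h(-304) - 263023)/(486964 - 319329) = ((-565 - 304)/(-282 - 304) - 263023)/(486964 - 319329) = (-869/(-586) - 263023)/167635 = (-1/586*(-869) - 263023)*(1/167635) = (869/586 - 263023)*(1/167635) = -154130609/586*1/167635 = -154130609/98234110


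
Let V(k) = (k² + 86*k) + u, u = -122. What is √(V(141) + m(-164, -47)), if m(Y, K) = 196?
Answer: √32081 ≈ 179.11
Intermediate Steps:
V(k) = -122 + k² + 86*k (V(k) = (k² + 86*k) - 122 = -122 + k² + 86*k)
√(V(141) + m(-164, -47)) = √((-122 + 141² + 86*141) + 196) = √((-122 + 19881 + 12126) + 196) = √(31885 + 196) = √32081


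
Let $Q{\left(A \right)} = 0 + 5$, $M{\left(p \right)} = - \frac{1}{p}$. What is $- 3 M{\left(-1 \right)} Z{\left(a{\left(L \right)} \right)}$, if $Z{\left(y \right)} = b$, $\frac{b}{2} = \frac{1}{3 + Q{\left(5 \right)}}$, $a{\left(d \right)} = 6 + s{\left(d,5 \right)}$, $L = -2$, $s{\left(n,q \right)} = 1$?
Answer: $- \frac{3}{4} \approx -0.75$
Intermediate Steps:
$Q{\left(A \right)} = 5$
$a{\left(d \right)} = 7$ ($a{\left(d \right)} = 6 + 1 = 7$)
$b = \frac{1}{4}$ ($b = \frac{2}{3 + 5} = \frac{2}{8} = 2 \cdot \frac{1}{8} = \frac{1}{4} \approx 0.25$)
$Z{\left(y \right)} = \frac{1}{4}$
$- 3 M{\left(-1 \right)} Z{\left(a{\left(L \right)} \right)} = - 3 \left(- \frac{1}{-1}\right) \frac{1}{4} = - 3 \left(\left(-1\right) \left(-1\right)\right) \frac{1}{4} = \left(-3\right) 1 \cdot \frac{1}{4} = \left(-3\right) \frac{1}{4} = - \frac{3}{4}$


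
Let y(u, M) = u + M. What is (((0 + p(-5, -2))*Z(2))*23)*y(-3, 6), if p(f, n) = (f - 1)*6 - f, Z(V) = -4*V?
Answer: 17112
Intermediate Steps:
p(f, n) = -6 + 5*f (p(f, n) = (-1 + f)*6 - f = (-6 + 6*f) - f = -6 + 5*f)
y(u, M) = M + u
(((0 + p(-5, -2))*Z(2))*23)*y(-3, 6) = (((0 + (-6 + 5*(-5)))*(-4*2))*23)*(6 - 3) = (((0 + (-6 - 25))*(-8))*23)*3 = (((0 - 31)*(-8))*23)*3 = (-31*(-8)*23)*3 = (248*23)*3 = 5704*3 = 17112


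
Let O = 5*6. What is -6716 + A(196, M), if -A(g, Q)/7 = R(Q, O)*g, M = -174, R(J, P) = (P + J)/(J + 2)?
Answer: -338180/43 ≈ -7864.6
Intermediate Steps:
O = 30
R(J, P) = (J + P)/(2 + J)
A(g, Q) = -7*g*(30 + Q)/(2 + Q) (A(g, Q) = -7*(Q + 30)/(2 + Q)*g = -7*(30 + Q)/(2 + Q)*g = -7*g*(30 + Q)/(2 + Q))
-6716 + A(196, M) = -6716 - 7*196*(30 - 174)/(2 - 174) = -6716 - 7*196*(-144)/(-172) = -6716 - 7*196*(-1/172)*(-144) = -6716 - 49392/43 = -338180/43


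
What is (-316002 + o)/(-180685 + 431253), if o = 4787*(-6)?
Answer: -86181/62642 ≈ -1.3758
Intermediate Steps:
o = -28722
(-316002 + o)/(-180685 + 431253) = (-316002 - 28722)/(-180685 + 431253) = -344724/250568 = -344724*1/250568 = -86181/62642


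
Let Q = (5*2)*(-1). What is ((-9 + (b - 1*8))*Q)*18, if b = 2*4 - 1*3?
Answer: 2160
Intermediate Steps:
Q = -10 (Q = 10*(-1) = -10)
b = 5 (b = 8 - 3 = 5)
((-9 + (b - 1*8))*Q)*18 = ((-9 + (5 - 1*8))*(-10))*18 = ((-9 + (5 - 8))*(-10))*18 = ((-9 - 3)*(-10))*18 = -12*(-10)*18 = 120*18 = 2160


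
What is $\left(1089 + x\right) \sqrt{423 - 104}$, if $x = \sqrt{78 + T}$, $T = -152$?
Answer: $\sqrt{319} \left(1089 + i \sqrt{74}\right) \approx 19450.0 + 153.64 i$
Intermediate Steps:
$x = i \sqrt{74}$ ($x = \sqrt{78 - 152} = \sqrt{-74} = i \sqrt{74} \approx 8.6023 i$)
$\left(1089 + x\right) \sqrt{423 - 104} = \left(1089 + i \sqrt{74}\right) \sqrt{423 - 104} = \left(1089 + i \sqrt{74}\right) \sqrt{319} = \sqrt{319} \left(1089 + i \sqrt{74}\right)$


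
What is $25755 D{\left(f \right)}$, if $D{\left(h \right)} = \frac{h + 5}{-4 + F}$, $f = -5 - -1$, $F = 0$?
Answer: $- \frac{25755}{4} \approx -6438.8$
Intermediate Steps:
$f = -4$ ($f = -5 + 1 = -4$)
$D{\left(h \right)} = - \frac{5}{4} - \frac{h}{4}$ ($D{\left(h \right)} = \frac{h + 5}{-4 + 0} = \frac{5 + h}{-4} = \left(5 + h\right) \left(- \frac{1}{4}\right) = - \frac{5}{4} - \frac{h}{4}$)
$25755 D{\left(f \right)} = 25755 \left(- \frac{5}{4} - -1\right) = 25755 \left(- \frac{5}{4} + 1\right) = 25755 \left(- \frac{1}{4}\right) = - \frac{25755}{4}$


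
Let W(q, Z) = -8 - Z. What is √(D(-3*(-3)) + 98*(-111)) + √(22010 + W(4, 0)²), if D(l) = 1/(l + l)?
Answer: √22074 + I*√391606/6 ≈ 148.57 + 104.3*I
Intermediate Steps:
D(l) = 1/(2*l)
√(D(-3*(-3)) + 98*(-111)) + √(22010 + W(4, 0)²) = √(1/(2*((-3*(-3)))) + 98*(-111)) + √(22010 + (-8 - 1*0)²) = √((½)/9 - 10878) + √(22010 + (-8 + 0)²) = √((½)*(⅑) - 10878) + √(22010 + (-8)²) = √(1/18 - 10878) + √(22010 + 64) = √(-195803/18) + √22074 = I*√391606/6 + √22074 = √22074 + I*√391606/6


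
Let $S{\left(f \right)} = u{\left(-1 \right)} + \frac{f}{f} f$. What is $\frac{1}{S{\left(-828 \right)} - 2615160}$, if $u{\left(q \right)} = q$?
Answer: $- \frac{1}{2615989} \approx -3.8226 \cdot 10^{-7}$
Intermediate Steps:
$S{\left(f \right)} = -1 + f$ ($S{\left(f \right)} = -1 + \frac{f}{f} f = -1 + 1 f = -1 + f$)
$\frac{1}{S{\left(-828 \right)} - 2615160} = \frac{1}{\left(-1 - 828\right) - 2615160} = \frac{1}{-829 - 2615160} = \frac{1}{-2615989} = - \frac{1}{2615989}$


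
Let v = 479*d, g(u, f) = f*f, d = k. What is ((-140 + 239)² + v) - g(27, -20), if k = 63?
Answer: 39578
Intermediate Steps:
d = 63
g(u, f) = f²
v = 30177 (v = 479*63 = 30177)
((-140 + 239)² + v) - g(27, -20) = ((-140 + 239)² + 30177) - 1*(-20)² = (99² + 30177) - 1*400 = (9801 + 30177) - 400 = 39978 - 400 = 39578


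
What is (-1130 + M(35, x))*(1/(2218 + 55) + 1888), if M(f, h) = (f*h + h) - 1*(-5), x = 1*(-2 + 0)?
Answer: -5136835725/2273 ≈ -2.2599e+6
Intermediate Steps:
x = -2 (x = 1*(-2) = -2)
M(f, h) = 5 + h + f*h (M(f, h) = (h + f*h) + 5 = 5 + h + f*h)
(-1130 + M(35, x))*(1/(2218 + 55) + 1888) = (-1130 + (5 - 2 + 35*(-2)))*(1/(2218 + 55) + 1888) = (-1130 + (5 - 2 - 70))*(1/2273 + 1888) = (-1130 - 67)*(1/2273 + 1888) = -1197*4291425/2273 = -5136835725/2273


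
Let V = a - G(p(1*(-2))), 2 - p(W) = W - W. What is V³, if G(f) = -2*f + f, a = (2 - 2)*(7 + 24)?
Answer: 8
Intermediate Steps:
p(W) = 2 (p(W) = 2 - (W - W) = 2 - 1*0 = 2 + 0 = 2)
a = 0 (a = 0*31 = 0)
G(f) = -f
V = 2 (V = 0 - (-1)*2 = 0 - 1*(-2) = 0 + 2 = 2)
V³ = 2³ = 8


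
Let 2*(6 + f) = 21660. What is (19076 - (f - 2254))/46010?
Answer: 5253/23005 ≈ 0.22834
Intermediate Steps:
f = 10824 (f = -6 + (½)*21660 = -6 + 10830 = 10824)
(19076 - (f - 2254))/46010 = (19076 - (10824 - 2254))/46010 = (19076 - 1*8570)*(1/46010) = (19076 - 8570)*(1/46010) = 10506*(1/46010) = 5253/23005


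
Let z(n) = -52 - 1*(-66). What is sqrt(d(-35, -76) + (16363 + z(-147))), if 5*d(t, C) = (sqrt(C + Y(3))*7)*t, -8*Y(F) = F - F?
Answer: sqrt(16377 - 98*I*sqrt(19)) ≈ 127.98 - 1.669*I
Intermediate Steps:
z(n) = 14 (z(n) = -52 + 66 = 14)
Y(F) = 0 (Y(F) = -(F - F)/8 = -1/8*0 = 0)
d(t, C) = 7*t*sqrt(C)/5 (d(t, C) = ((sqrt(C + 0)*7)*t)/5 = ((sqrt(C)*7)*t)/5 = ((7*sqrt(C))*t)/5 = (7*t*sqrt(C))/5 = 7*t*sqrt(C)/5)
sqrt(d(-35, -76) + (16363 + z(-147))) = sqrt((7/5)*(-35)*sqrt(-76) + (16363 + 14)) = sqrt((7/5)*(-35)*(2*I*sqrt(19)) + 16377) = sqrt(-98*I*sqrt(19) + 16377) = sqrt(16377 - 98*I*sqrt(19))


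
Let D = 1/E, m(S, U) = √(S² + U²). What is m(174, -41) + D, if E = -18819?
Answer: -1/18819 + √31957 ≈ 178.77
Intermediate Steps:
D = -1/18819 (D = 1/(-18819) = -1/18819 ≈ -5.3138e-5)
m(174, -41) + D = √(174² + (-41)²) - 1/18819 = √(30276 + 1681) - 1/18819 = √31957 - 1/18819 = -1/18819 + √31957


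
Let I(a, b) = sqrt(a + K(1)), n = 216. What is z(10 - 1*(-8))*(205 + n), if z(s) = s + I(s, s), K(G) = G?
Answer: 7578 + 421*sqrt(19) ≈ 9413.1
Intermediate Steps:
I(a, b) = sqrt(1 + a) (I(a, b) = sqrt(a + 1) = sqrt(1 + a))
z(s) = s + sqrt(1 + s)
z(10 - 1*(-8))*(205 + n) = ((10 - 1*(-8)) + sqrt(1 + (10 - 1*(-8))))*(205 + 216) = ((10 + 8) + sqrt(1 + (10 + 8)))*421 = (18 + sqrt(1 + 18))*421 = (18 + sqrt(19))*421 = 7578 + 421*sqrt(19)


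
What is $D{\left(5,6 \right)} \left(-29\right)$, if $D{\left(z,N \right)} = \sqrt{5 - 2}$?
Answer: $- 29 \sqrt{3} \approx -50.229$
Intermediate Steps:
$D{\left(z,N \right)} = \sqrt{3}$
$D{\left(5,6 \right)} \left(-29\right) = \sqrt{3} \left(-29\right) = - 29 \sqrt{3}$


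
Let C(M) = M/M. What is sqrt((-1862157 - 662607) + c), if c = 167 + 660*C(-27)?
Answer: I*sqrt(2523937) ≈ 1588.7*I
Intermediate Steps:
C(M) = 1
c = 827 (c = 167 + 660*1 = 167 + 660 = 827)
sqrt((-1862157 - 662607) + c) = sqrt((-1862157 - 662607) + 827) = sqrt(-2524764 + 827) = sqrt(-2523937) = I*sqrt(2523937)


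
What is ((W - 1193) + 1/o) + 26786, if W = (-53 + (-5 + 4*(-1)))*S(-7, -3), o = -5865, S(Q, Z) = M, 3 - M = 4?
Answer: 150466574/5865 ≈ 25655.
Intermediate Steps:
M = -1 (M = 3 - 1*4 = 3 - 4 = -1)
S(Q, Z) = -1
W = 62 (W = (-53 + (-5 + 4*(-1)))*(-1) = (-53 + (-5 - 4))*(-1) = (-53 - 9)*(-1) = -62*(-1) = 62)
((W - 1193) + 1/o) + 26786 = ((62 - 1193) + 1/(-5865)) + 26786 = (-1131 - 1/5865) + 26786 = -6633316/5865 + 26786 = 150466574/5865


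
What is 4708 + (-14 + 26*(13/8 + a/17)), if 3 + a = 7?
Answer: 322481/68 ≈ 4742.4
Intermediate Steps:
a = 4 (a = -3 + 7 = 4)
4708 + (-14 + 26*(13/8 + a/17)) = 4708 + (-14 + 26*(13/8 + 4/17)) = 4708 + (-14 + 26*(253/136)) = 4708 + (-14 + 3289/68) = 4708 + 2337/68 = 322481/68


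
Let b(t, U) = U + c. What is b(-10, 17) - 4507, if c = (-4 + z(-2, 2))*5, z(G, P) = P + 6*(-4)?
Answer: -4620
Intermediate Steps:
z(G, P) = -24 + P (z(G, P) = P - 24 = -24 + P)
c = -130 (c = (-4 + (-24 + 2))*5 = (-4 - 22)*5 = -26*5 = -130)
b(t, U) = -130 + U (b(t, U) = U - 130 = -130 + U)
b(-10, 17) - 4507 = (-130 + 17) - 4507 = -113 - 4507 = -4620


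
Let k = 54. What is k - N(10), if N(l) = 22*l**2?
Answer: -2146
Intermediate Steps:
k - N(10) = 54 - 22*10**2 = 54 - 22*100 = 54 - 1*2200 = 54 - 2200 = -2146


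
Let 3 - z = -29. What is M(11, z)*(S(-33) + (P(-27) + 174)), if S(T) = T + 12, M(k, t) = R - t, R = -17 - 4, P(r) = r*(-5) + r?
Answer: -13833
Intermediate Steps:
z = 32 (z = 3 - 1*(-29) = 3 + 29 = 32)
P(r) = -4*r (P(r) = -5*r + r = -4*r)
R = -21
M(k, t) = -21 - t
S(T) = 12 + T
M(11, z)*(S(-33) + (P(-27) + 174)) = (-21 - 1*32)*((12 - 33) + (-4*(-27) + 174)) = (-21 - 32)*(-21 + (108 + 174)) = -53*(-21 + 282) = -53*261 = -13833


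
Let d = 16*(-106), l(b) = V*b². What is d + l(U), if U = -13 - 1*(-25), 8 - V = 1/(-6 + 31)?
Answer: -13744/25 ≈ -549.76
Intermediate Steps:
V = 199/25 (V = 8 - 1/(-6 + 31) = 8 - 1/25 = 199/25 ≈ 7.9600)
U = 12 (U = -13 + 25 = 12)
l(b) = 199*b²/25
d = -1696
d + l(U) = -1696 + (199/25)*12² = -1696 + (199/25)*144 = -1696 + 28656/25 = -13744/25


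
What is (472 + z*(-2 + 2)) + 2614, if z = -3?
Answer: 3086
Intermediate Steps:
(472 + z*(-2 + 2)) + 2614 = (472 - 3*(-2 + 2)) + 2614 = (472 - 3*0) + 2614 = (472 + 0) + 2614 = 472 + 2614 = 3086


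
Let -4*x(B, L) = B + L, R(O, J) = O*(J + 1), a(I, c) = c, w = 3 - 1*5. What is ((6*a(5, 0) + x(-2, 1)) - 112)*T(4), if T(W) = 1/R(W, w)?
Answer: 447/16 ≈ 27.938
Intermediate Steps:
w = -2 (w = 3 - 5 = -2)
R(O, J) = O*(1 + J)
x(B, L) = -B/4 - L/4 (x(B, L) = -(B + L)/4 = -B/4 - L/4)
T(W) = -1/W (T(W) = 1/(W*(1 - 2)) = 1/(W*(-1)) = 1/(-W) = -1/W)
((6*a(5, 0) + x(-2, 1)) - 112)*T(4) = ((6*0 + (-¼*(-2) - ¼*1)) - 112)*(-1/4) = ((0 + (½ - ¼)) - 112)*(-1*¼) = ((0 + ¼) - 112)*(-¼) = (¼ - 112)*(-¼) = -447/4*(-¼) = 447/16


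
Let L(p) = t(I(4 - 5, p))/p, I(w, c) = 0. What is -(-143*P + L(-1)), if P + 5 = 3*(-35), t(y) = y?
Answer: -15730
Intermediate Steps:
P = -110 (P = -5 + 3*(-35) = -5 - 105 = -110)
L(p) = 0 (L(p) = 0/p = 0)
-(-143*P + L(-1)) = -(-143*(-110) + 0) = -(15730 + 0) = -1*15730 = -15730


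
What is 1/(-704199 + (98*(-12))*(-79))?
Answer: -1/611295 ≈ -1.6359e-6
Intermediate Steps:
1/(-704199 + (98*(-12))*(-79)) = 1/(-704199 - 1176*(-79)) = 1/(-704199 + 92904) = 1/(-611295) = -1/611295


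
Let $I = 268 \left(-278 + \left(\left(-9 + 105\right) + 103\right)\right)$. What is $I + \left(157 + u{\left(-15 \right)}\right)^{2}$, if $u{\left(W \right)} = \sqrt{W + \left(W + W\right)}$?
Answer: $3432 + 942 i \sqrt{5} \approx 3432.0 + 2106.4 i$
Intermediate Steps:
$u{\left(W \right)} = \sqrt{3} \sqrt{W}$ ($u{\left(W \right)} = \sqrt{W + 2 W} = \sqrt{3 W} = \sqrt{3} \sqrt{W}$)
$I = -21172$ ($I = 268 \left(-278 + \left(96 + 103\right)\right) = 268 \left(-278 + 199\right) = 268 \left(-79\right) = -21172$)
$I + \left(157 + u{\left(-15 \right)}\right)^{2} = -21172 + \left(157 + \sqrt{3} \sqrt{-15}\right)^{2} = -21172 + \left(157 + \sqrt{3} i \sqrt{15}\right)^{2} = -21172 + \left(157 + 3 i \sqrt{5}\right)^{2}$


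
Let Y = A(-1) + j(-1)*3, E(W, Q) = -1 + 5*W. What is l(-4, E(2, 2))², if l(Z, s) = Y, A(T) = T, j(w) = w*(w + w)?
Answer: 25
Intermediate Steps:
j(w) = 2*w² (j(w) = w*(2*w) = 2*w²)
Y = 5 (Y = -1 + (2*(-1)²)*3 = -1 + (2*1)*3 = -1 + 2*3 = -1 + 6 = 5)
l(Z, s) = 5
l(-4, E(2, 2))² = 5² = 25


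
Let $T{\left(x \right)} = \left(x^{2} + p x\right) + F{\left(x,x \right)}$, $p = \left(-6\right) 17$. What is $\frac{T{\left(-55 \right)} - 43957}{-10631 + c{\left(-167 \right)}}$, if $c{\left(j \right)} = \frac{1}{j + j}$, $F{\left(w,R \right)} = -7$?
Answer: $\frac{11799886}{3550755} \approx 3.3232$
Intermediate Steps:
$p = -102$
$T{\left(x \right)} = -7 + x^{2} - 102 x$ ($T{\left(x \right)} = \left(x^{2} - 102 x\right) - 7 = -7 + x^{2} - 102 x$)
$c{\left(j \right)} = \frac{1}{2 j}$
$\frac{T{\left(-55 \right)} - 43957}{-10631 + c{\left(-167 \right)}} = \frac{\left(-7 + \left(-55\right)^{2} - -5610\right) - 43957}{-10631 + \frac{1}{2 \left(-167\right)}} = \frac{\left(-7 + 3025 + 5610\right) - 43957}{-10631 + \frac{1}{2} \left(- \frac{1}{167}\right)} = \frac{8628 - 43957}{-10631 - \frac{1}{334}} = - \frac{35329}{- \frac{3550755}{334}} = \left(-35329\right) \left(- \frac{334}{3550755}\right) = \frac{11799886}{3550755}$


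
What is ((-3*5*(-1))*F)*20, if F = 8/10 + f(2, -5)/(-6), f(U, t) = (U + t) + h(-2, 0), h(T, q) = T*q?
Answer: 390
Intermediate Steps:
f(U, t) = U + t (f(U, t) = (U + t) - 2*0 = (U + t) + 0 = U + t)
F = 13/10 (F = 8/10 + (2 - 5)/(-6) = 8*(1/10) - 3*(-1/6) = 4/5 + 1/2 = 13/10 ≈ 1.3000)
((-3*5*(-1))*F)*20 = ((-3*5*(-1))*(13/10))*20 = (-15*(-1)*(13/10))*20 = (15*(13/10))*20 = (39/2)*20 = 390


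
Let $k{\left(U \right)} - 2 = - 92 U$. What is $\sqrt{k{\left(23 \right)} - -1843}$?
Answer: $i \sqrt{271} \approx 16.462 i$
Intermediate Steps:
$k{\left(U \right)} = 2 - 92 U$
$\sqrt{k{\left(23 \right)} - -1843} = \sqrt{\left(2 - 2116\right) - -1843} = \sqrt{\left(2 - 2116\right) + \left(-93 + 1936\right)} = \sqrt{-2114 + 1843} = \sqrt{-271} = i \sqrt{271}$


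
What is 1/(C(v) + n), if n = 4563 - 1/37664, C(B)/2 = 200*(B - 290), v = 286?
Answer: 37664/111598431 ≈ 0.00033750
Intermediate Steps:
C(B) = -116000 + 400*B (C(B) = 2*(200*(B - 290)) = 2*(200*(-290 + B)) = 2*(-58000 + 200*B) = -116000 + 400*B)
n = 171860831/37664 (n = 4563 - 1*1/37664 = 4563 - 1/37664 = 171860831/37664 ≈ 4563.0)
1/(C(v) + n) = 1/((-116000 + 400*286) + 171860831/37664) = 1/((-116000 + 114400) + 171860831/37664) = 1/(-1600 + 171860831/37664) = 1/(111598431/37664) = 37664/111598431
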